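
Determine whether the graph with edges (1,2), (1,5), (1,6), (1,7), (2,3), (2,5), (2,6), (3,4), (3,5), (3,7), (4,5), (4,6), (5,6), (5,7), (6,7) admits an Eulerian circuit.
No (2 vertices have odd degree: {4, 6}; Eulerian circuit requires 0)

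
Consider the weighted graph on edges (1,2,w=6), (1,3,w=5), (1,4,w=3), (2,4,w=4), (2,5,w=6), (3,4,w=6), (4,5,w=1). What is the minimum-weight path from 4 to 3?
6 (path: 4 -> 3; weights 6 = 6)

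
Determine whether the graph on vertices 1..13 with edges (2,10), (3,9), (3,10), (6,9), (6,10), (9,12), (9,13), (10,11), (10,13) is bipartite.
Yes. Partition: {1, 2, 3, 4, 5, 6, 7, 8, 11, 12, 13}, {9, 10}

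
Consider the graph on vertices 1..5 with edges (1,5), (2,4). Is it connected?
No, it has 3 components: {1, 5}, {2, 4}, {3}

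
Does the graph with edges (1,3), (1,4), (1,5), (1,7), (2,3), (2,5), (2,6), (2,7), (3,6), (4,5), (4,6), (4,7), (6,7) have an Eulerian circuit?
No (2 vertices have odd degree: {3, 5}; Eulerian circuit requires 0)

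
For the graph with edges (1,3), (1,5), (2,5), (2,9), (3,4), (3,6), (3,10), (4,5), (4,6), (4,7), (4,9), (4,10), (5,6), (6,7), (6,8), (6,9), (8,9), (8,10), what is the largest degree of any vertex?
6 (attained at vertices 4, 6)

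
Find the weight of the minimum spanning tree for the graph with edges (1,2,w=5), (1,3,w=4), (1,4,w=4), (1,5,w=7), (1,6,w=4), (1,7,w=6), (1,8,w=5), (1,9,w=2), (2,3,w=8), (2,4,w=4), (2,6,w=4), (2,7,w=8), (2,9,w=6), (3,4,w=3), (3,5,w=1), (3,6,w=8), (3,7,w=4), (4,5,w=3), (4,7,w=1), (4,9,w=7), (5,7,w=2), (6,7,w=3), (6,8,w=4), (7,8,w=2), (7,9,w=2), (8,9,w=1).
16 (MST edges: (1,9,w=2), (2,6,w=4), (3,5,w=1), (4,7,w=1), (5,7,w=2), (6,7,w=3), (7,8,w=2), (8,9,w=1); sum of weights 2 + 4 + 1 + 1 + 2 + 3 + 2 + 1 = 16)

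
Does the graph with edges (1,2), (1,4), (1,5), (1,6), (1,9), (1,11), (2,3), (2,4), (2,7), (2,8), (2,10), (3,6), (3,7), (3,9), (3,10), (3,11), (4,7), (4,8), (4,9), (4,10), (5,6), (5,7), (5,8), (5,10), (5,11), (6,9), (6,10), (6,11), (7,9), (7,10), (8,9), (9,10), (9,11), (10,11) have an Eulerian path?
Yes — and in fact it has an Eulerian circuit (the graph is connected and all 11 vertices have even degree)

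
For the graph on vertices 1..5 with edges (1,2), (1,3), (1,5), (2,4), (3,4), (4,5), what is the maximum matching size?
2 (matching: (1,5), (2,4); upper bound floor(n/2) = floor(5/2) = 2)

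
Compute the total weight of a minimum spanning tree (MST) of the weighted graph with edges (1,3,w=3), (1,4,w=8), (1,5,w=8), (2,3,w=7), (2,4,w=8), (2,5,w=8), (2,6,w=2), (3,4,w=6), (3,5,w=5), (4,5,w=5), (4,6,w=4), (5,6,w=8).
19 (MST edges: (1,3,w=3), (2,6,w=2), (3,5,w=5), (4,5,w=5), (4,6,w=4); sum of weights 3 + 2 + 5 + 5 + 4 = 19)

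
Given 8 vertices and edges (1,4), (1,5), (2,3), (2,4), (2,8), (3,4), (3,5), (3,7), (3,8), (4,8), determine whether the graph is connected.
No, it has 2 components: {1, 2, 3, 4, 5, 7, 8}, {6}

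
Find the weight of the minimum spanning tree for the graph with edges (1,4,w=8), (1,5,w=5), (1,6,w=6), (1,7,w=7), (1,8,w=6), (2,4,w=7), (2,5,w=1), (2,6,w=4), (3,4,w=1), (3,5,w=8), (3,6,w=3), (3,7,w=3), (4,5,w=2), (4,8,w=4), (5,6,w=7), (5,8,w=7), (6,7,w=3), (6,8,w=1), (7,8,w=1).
14 (MST edges: (1,5,w=5), (2,5,w=1), (3,4,w=1), (3,6,w=3), (4,5,w=2), (6,8,w=1), (7,8,w=1); sum of weights 5 + 1 + 1 + 3 + 2 + 1 + 1 = 14)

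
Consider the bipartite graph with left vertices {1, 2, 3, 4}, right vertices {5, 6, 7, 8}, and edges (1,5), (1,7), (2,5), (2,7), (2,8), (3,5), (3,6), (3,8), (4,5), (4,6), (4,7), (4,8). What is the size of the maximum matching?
4 (matching: (1,7), (2,8), (3,6), (4,5); upper bound min(|L|,|R|) = min(4,4) = 4)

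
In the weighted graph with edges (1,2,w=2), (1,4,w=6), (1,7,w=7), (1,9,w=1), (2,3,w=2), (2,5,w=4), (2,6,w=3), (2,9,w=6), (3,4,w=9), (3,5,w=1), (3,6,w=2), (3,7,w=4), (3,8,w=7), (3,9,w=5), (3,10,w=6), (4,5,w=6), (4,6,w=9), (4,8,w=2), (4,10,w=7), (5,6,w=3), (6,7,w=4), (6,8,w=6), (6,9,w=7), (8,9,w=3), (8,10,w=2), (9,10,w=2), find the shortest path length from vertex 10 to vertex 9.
2 (path: 10 -> 9; weights 2 = 2)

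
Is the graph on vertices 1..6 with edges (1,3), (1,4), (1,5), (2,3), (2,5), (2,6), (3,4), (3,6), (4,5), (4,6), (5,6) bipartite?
No (odd cycle of length 3: 3 -> 1 -> 4 -> 3)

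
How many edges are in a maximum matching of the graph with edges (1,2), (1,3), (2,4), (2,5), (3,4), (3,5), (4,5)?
2 (matching: (1,3), (4,5); upper bound floor(n/2) = floor(5/2) = 2)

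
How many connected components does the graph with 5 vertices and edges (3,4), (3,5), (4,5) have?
3 (components: {1}, {2}, {3, 4, 5})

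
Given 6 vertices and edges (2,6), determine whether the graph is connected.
No, it has 5 components: {1}, {2, 6}, {3}, {4}, {5}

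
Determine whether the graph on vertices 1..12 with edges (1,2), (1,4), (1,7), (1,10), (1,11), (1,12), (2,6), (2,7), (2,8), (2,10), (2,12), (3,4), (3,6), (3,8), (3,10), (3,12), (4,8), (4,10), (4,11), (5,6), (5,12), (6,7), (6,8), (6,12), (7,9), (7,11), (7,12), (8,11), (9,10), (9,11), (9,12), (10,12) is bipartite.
No (odd cycle of length 3: 7 -> 1 -> 2 -> 7)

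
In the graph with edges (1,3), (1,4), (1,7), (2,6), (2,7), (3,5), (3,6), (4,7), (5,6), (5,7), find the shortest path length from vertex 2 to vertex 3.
2 (path: 2 -> 6 -> 3, 2 edges)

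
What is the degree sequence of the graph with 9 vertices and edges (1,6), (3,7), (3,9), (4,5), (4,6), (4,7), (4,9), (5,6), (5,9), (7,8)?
[4, 3, 3, 3, 3, 2, 1, 1, 0] (degrees: deg(1)=1, deg(2)=0, deg(3)=2, deg(4)=4, deg(5)=3, deg(6)=3, deg(7)=3, deg(8)=1, deg(9)=3)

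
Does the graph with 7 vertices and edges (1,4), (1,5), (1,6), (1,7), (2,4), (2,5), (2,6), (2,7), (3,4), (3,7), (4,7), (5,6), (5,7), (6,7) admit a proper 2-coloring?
No (odd cycle of length 3: 5 -> 1 -> 6 -> 5)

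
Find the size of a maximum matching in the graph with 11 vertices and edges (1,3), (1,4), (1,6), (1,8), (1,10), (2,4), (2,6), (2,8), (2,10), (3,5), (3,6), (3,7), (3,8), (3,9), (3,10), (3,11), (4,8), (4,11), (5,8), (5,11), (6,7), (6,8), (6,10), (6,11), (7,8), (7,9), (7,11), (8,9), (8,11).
5 (matching: (1,4), (3,5), (6,10), (7,9), (8,11); upper bound floor(n/2) = floor(11/2) = 5)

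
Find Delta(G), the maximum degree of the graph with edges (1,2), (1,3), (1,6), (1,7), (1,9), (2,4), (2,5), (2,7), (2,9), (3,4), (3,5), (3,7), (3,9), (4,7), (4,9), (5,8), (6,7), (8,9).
5 (attained at vertices 1, 2, 3, 7, 9)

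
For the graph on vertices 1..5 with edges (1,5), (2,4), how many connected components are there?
3 (components: {1, 5}, {2, 4}, {3})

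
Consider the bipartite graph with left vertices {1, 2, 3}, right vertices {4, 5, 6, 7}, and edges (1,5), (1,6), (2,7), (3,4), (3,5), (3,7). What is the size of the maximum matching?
3 (matching: (1,6), (2,7), (3,5); upper bound min(|L|,|R|) = min(3,4) = 3)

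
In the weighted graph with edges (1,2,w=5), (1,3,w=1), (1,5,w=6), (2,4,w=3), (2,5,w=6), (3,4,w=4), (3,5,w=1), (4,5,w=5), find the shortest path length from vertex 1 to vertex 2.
5 (path: 1 -> 2; weights 5 = 5)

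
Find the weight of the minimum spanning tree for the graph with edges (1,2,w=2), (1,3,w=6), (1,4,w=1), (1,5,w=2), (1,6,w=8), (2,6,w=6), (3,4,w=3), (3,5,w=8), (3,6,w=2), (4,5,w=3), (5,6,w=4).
10 (MST edges: (1,2,w=2), (1,4,w=1), (1,5,w=2), (3,4,w=3), (3,6,w=2); sum of weights 2 + 1 + 2 + 3 + 2 = 10)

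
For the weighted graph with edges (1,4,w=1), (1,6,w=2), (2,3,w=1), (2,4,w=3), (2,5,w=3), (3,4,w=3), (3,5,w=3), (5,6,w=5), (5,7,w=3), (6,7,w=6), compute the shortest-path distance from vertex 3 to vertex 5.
3 (path: 3 -> 5; weights 3 = 3)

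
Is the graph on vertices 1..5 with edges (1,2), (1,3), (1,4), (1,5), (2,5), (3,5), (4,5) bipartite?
No (odd cycle of length 3: 4 -> 1 -> 5 -> 4)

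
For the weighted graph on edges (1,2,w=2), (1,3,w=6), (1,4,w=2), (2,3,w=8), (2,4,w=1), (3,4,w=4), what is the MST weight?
7 (MST edges: (1,2,w=2), (2,4,w=1), (3,4,w=4); sum of weights 2 + 1 + 4 = 7)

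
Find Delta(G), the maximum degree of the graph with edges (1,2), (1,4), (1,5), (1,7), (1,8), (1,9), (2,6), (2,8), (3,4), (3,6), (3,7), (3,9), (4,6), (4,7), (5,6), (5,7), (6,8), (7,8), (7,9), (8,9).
6 (attained at vertices 1, 7)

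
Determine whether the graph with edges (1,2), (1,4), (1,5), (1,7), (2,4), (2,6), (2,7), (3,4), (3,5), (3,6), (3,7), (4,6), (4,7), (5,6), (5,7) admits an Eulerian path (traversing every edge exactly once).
Yes (the graph is connected and exactly 2 vertices have odd degree: {4, 7}; any Eulerian path must start and end at those)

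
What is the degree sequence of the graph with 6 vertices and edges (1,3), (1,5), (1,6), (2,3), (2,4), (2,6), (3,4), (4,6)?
[3, 3, 3, 3, 3, 1] (degrees: deg(1)=3, deg(2)=3, deg(3)=3, deg(4)=3, deg(5)=1, deg(6)=3)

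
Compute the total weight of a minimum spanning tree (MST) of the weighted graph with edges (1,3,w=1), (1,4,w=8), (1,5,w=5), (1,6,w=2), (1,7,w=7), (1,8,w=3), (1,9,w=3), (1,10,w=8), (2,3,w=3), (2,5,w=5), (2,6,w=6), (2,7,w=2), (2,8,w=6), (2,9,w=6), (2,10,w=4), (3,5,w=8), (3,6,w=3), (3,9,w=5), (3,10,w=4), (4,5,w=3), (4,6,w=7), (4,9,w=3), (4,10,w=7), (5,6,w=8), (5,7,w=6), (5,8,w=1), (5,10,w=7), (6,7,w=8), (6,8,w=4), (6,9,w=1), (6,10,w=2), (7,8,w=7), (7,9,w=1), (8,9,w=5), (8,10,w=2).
15 (MST edges: (1,3,w=1), (1,6,w=2), (2,7,w=2), (4,5,w=3), (5,8,w=1), (6,9,w=1), (6,10,w=2), (7,9,w=1), (8,10,w=2); sum of weights 1 + 2 + 2 + 3 + 1 + 1 + 2 + 1 + 2 = 15)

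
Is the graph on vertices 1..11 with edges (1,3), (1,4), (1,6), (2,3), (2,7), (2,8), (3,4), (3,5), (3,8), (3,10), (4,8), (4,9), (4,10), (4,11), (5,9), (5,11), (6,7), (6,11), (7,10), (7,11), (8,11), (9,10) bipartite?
No (odd cycle of length 3: 3 -> 1 -> 4 -> 3)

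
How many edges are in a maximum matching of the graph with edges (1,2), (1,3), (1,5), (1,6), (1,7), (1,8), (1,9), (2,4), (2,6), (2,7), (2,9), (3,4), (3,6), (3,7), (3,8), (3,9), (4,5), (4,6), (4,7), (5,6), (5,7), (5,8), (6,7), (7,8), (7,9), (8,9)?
4 (matching: (1,8), (2,6), (4,5), (7,9); upper bound floor(n/2) = floor(9/2) = 4)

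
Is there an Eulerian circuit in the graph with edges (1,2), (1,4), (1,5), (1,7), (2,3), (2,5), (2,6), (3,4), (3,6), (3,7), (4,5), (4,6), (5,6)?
Yes (the graph is connected and all 7 vertices have even degree)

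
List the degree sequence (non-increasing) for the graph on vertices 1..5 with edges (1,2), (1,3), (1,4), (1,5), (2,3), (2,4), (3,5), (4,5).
[4, 3, 3, 3, 3] (degrees: deg(1)=4, deg(2)=3, deg(3)=3, deg(4)=3, deg(5)=3)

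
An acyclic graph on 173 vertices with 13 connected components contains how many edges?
160 (Each of the 13 component trees on V_i vertices has V_i - 1 edges; summing gives V - C = 173 - 13 = 160)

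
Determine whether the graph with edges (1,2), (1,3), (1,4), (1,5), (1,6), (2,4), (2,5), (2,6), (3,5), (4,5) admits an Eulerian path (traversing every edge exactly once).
Yes (the graph is connected and exactly 2 vertices have odd degree: {1, 4}; any Eulerian path must start and end at those)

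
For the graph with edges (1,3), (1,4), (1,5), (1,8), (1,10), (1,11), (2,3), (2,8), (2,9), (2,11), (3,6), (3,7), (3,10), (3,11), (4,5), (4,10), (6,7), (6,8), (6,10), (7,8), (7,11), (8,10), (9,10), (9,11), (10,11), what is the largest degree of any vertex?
7 (attained at vertex 10)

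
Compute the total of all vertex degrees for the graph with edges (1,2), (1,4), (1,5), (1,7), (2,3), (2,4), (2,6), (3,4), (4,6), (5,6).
20 (handshake: sum of degrees = 2|E| = 2 x 10 = 20)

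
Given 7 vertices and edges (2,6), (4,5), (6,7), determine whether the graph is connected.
No, it has 4 components: {1}, {2, 6, 7}, {3}, {4, 5}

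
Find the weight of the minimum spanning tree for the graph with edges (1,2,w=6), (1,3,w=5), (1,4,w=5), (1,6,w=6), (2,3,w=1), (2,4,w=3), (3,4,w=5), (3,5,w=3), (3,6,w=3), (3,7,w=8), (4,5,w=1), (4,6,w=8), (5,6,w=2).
20 (MST edges: (1,3,w=5), (2,3,w=1), (2,4,w=3), (3,7,w=8), (4,5,w=1), (5,6,w=2); sum of weights 5 + 1 + 3 + 8 + 1 + 2 = 20)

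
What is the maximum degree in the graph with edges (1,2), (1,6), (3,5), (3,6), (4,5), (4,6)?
3 (attained at vertex 6)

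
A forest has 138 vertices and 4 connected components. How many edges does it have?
134 (Each of the 4 component trees on V_i vertices has V_i - 1 edges; summing gives V - C = 138 - 4 = 134)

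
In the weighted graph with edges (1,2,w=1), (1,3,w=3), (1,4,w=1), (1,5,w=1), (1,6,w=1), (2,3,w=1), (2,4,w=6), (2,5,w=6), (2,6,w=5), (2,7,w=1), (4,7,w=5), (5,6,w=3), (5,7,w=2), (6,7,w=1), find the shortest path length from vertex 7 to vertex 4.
3 (path: 7 -> 6 -> 1 -> 4; weights 1 + 1 + 1 = 3)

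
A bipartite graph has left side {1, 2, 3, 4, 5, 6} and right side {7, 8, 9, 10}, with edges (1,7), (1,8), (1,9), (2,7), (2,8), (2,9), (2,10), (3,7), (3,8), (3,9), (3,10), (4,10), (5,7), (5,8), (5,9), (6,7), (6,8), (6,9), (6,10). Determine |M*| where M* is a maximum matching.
4 (matching: (1,9), (2,10), (3,8), (5,7); upper bound min(|L|,|R|) = min(6,4) = 4)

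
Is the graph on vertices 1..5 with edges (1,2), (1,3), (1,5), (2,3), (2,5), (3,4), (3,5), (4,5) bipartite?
No (odd cycle of length 3: 5 -> 1 -> 3 -> 5)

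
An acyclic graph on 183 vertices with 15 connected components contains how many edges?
168 (Each of the 15 component trees on V_i vertices has V_i - 1 edges; summing gives V - C = 183 - 15 = 168)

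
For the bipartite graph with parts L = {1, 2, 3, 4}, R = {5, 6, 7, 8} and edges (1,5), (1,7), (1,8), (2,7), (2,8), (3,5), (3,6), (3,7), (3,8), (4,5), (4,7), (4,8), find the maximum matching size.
4 (matching: (1,8), (2,7), (3,6), (4,5); upper bound min(|L|,|R|) = min(4,4) = 4)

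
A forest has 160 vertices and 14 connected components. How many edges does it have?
146 (Each of the 14 component trees on V_i vertices has V_i - 1 edges; summing gives V - C = 160 - 14 = 146)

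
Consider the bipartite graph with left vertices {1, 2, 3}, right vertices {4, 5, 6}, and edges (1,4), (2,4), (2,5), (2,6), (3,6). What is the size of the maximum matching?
3 (matching: (1,4), (2,5), (3,6); upper bound min(|L|,|R|) = min(3,3) = 3)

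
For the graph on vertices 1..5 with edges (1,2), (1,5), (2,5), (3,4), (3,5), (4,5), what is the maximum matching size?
2 (matching: (1,5), (3,4); upper bound floor(n/2) = floor(5/2) = 2)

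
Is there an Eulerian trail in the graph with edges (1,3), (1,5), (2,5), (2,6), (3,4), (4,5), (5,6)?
Yes — and in fact it has an Eulerian circuit (the graph is connected and all 6 vertices have even degree)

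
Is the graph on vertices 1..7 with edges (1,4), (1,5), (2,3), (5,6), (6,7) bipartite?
Yes. Partition: {1, 2, 6}, {3, 4, 5, 7}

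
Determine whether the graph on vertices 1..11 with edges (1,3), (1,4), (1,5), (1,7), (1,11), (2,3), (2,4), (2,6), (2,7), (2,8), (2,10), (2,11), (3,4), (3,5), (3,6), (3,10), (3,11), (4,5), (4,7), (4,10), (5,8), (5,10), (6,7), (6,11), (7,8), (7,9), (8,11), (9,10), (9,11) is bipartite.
No (odd cycle of length 3: 11 -> 1 -> 3 -> 11)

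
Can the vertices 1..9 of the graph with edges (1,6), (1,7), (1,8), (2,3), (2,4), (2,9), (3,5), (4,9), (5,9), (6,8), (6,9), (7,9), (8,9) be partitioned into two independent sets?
No (odd cycle of length 3: 6 -> 1 -> 8 -> 6)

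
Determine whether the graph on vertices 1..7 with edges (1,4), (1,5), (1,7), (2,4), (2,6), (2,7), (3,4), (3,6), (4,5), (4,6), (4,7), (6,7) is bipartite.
No (odd cycle of length 3: 4 -> 1 -> 5 -> 4)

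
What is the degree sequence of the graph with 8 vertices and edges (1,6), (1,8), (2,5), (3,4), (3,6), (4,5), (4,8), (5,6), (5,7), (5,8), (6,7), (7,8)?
[5, 4, 4, 3, 3, 2, 2, 1] (degrees: deg(1)=2, deg(2)=1, deg(3)=2, deg(4)=3, deg(5)=5, deg(6)=4, deg(7)=3, deg(8)=4)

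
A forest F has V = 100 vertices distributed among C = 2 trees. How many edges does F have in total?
98 (Each of the 2 component trees on V_i vertices has V_i - 1 edges; summing gives V - C = 100 - 2 = 98)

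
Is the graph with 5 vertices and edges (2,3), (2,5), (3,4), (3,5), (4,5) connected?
No, it has 2 components: {1}, {2, 3, 4, 5}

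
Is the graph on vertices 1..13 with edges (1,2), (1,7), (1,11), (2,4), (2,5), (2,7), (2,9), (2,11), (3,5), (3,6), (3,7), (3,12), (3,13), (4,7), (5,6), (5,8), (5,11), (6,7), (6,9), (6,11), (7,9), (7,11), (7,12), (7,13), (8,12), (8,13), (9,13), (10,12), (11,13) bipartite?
No (odd cycle of length 3: 11 -> 1 -> 7 -> 11)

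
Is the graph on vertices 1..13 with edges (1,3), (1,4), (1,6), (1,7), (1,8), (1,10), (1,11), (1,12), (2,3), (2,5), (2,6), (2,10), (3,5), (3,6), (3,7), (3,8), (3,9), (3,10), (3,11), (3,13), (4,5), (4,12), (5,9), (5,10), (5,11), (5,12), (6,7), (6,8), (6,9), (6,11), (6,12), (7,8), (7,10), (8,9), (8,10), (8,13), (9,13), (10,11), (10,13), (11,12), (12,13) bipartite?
No (odd cycle of length 3: 3 -> 1 -> 10 -> 3)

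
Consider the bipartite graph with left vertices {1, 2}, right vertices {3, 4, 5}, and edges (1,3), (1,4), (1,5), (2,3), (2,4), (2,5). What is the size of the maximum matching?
2 (matching: (1,5), (2,4); upper bound min(|L|,|R|) = min(2,3) = 2)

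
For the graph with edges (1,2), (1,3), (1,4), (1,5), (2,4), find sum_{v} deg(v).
10 (handshake: sum of degrees = 2|E| = 2 x 5 = 10)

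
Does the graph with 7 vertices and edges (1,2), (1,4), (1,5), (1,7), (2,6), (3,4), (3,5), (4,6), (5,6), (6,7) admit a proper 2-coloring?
Yes. Partition: {1, 3, 6}, {2, 4, 5, 7}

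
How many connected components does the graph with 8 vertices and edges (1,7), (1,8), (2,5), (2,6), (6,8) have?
3 (components: {1, 2, 5, 6, 7, 8}, {3}, {4})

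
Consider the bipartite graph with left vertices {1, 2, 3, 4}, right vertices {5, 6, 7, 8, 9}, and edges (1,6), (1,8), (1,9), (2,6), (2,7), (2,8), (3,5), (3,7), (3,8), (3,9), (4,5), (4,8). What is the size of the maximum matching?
4 (matching: (1,9), (2,6), (3,7), (4,8); upper bound min(|L|,|R|) = min(4,5) = 4)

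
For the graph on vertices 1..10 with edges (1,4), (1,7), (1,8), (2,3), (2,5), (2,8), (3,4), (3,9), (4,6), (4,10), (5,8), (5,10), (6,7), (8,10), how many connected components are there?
1 (components: {1, 2, 3, 4, 5, 6, 7, 8, 9, 10})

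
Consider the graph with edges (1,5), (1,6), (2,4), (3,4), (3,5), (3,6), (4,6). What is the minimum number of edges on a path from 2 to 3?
2 (path: 2 -> 4 -> 3, 2 edges)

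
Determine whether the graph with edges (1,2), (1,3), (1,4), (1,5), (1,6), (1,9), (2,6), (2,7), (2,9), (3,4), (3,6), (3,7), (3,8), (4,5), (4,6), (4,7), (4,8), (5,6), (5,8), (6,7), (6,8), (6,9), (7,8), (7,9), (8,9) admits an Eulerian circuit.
No (2 vertices have odd degree: {3, 9}; Eulerian circuit requires 0)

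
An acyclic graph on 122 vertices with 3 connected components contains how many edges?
119 (Each of the 3 component trees on V_i vertices has V_i - 1 edges; summing gives V - C = 122 - 3 = 119)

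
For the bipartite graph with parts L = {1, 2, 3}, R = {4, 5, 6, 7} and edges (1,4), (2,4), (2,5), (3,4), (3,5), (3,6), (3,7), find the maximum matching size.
3 (matching: (1,4), (2,5), (3,7); upper bound min(|L|,|R|) = min(3,4) = 3)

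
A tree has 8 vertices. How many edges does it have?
7 (A tree on V vertices has V - 1 edges, so 8 - 1 = 7)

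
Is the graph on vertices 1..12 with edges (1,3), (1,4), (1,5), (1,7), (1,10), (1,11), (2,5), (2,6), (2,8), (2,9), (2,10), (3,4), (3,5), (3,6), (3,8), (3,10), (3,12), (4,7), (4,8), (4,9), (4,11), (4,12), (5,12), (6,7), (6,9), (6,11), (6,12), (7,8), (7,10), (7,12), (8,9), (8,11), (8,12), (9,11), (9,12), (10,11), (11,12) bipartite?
No (odd cycle of length 3: 3 -> 1 -> 4 -> 3)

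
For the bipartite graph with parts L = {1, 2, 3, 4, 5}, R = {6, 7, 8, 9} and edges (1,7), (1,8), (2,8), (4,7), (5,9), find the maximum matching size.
3 (matching: (1,8), (4,7), (5,9); upper bound min(|L|,|R|) = min(5,4) = 4)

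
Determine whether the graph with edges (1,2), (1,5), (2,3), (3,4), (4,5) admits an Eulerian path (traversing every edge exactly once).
Yes — and in fact it has an Eulerian circuit (the graph is connected and all 5 vertices have even degree)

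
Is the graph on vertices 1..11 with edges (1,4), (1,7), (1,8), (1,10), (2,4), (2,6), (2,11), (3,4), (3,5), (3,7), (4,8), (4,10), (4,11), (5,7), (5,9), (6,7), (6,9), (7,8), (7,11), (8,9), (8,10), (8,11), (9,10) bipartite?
No (odd cycle of length 3: 8 -> 1 -> 10 -> 8)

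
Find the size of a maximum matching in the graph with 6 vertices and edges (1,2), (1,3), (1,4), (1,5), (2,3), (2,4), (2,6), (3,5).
3 (matching: (1,4), (2,6), (3,5); upper bound floor(n/2) = floor(6/2) = 3)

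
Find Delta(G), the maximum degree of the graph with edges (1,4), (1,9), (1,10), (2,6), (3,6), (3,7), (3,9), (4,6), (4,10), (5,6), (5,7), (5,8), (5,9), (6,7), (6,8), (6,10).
7 (attained at vertex 6)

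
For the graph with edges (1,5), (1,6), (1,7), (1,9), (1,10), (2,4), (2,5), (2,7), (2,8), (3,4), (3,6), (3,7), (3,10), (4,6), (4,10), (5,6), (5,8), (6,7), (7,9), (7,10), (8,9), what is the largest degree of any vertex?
6 (attained at vertex 7)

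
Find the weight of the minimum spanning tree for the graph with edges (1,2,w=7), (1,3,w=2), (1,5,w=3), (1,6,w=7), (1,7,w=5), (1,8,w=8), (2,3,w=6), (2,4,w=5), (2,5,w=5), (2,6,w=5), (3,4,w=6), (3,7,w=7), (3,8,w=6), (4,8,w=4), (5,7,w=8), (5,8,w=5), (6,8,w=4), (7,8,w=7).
28 (MST edges: (1,3,w=2), (1,5,w=3), (1,7,w=5), (2,5,w=5), (2,6,w=5), (4,8,w=4), (6,8,w=4); sum of weights 2 + 3 + 5 + 5 + 5 + 4 + 4 = 28)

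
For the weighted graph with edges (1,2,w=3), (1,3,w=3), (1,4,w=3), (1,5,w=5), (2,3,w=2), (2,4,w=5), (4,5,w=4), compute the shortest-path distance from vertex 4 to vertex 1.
3 (path: 4 -> 1; weights 3 = 3)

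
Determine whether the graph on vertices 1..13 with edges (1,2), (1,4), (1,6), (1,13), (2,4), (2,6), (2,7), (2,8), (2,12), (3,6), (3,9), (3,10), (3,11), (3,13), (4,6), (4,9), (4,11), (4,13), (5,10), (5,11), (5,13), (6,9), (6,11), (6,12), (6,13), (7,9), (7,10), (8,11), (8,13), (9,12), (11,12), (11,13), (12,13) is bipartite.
No (odd cycle of length 3: 2 -> 1 -> 6 -> 2)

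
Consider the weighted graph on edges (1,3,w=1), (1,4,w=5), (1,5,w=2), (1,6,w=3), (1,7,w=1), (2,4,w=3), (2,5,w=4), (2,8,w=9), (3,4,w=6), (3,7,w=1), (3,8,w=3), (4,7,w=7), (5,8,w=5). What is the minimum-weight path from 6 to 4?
8 (path: 6 -> 1 -> 4; weights 3 + 5 = 8)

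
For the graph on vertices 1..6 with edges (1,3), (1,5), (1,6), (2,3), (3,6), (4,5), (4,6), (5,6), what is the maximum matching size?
3 (matching: (1,5), (2,3), (4,6); upper bound floor(n/2) = floor(6/2) = 3)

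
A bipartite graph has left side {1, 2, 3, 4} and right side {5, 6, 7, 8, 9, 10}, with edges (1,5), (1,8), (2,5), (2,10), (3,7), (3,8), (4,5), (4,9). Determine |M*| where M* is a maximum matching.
4 (matching: (1,8), (2,10), (3,7), (4,9); upper bound min(|L|,|R|) = min(4,6) = 4)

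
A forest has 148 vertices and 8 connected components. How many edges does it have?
140 (Each of the 8 component trees on V_i vertices has V_i - 1 edges; summing gives V - C = 148 - 8 = 140)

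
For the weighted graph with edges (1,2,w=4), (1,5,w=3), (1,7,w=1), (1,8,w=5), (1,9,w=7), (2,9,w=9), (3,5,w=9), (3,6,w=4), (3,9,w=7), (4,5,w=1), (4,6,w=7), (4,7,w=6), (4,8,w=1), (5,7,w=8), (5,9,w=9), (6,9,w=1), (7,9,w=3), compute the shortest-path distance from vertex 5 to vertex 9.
7 (path: 5 -> 1 -> 7 -> 9; weights 3 + 1 + 3 = 7)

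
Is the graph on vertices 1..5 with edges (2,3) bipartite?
Yes. Partition: {1, 2, 4, 5}, {3}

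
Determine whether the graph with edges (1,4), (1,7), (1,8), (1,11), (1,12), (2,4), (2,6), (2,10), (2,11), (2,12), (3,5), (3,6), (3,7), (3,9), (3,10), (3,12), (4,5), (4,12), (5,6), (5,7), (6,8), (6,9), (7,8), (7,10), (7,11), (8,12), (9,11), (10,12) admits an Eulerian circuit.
No (4 vertices have odd degree: {1, 2, 6, 9}; Eulerian circuit requires 0)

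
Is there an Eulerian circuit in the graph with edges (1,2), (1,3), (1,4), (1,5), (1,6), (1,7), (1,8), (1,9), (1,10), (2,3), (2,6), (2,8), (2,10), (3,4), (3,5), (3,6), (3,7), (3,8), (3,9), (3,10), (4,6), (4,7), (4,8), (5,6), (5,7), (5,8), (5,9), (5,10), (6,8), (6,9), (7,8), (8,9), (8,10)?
No (10 vertices have odd degree: {1, 2, 3, 4, 5, 6, 7, 8, 9, 10}; Eulerian circuit requires 0)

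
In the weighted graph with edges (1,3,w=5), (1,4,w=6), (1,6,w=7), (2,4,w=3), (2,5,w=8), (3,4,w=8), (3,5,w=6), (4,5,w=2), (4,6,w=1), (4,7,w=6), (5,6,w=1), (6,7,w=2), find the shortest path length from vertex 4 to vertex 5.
2 (path: 4 -> 5; weights 2 = 2)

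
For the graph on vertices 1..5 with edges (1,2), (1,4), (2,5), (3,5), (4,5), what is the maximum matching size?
2 (matching: (1,4), (3,5); upper bound floor(n/2) = floor(5/2) = 2)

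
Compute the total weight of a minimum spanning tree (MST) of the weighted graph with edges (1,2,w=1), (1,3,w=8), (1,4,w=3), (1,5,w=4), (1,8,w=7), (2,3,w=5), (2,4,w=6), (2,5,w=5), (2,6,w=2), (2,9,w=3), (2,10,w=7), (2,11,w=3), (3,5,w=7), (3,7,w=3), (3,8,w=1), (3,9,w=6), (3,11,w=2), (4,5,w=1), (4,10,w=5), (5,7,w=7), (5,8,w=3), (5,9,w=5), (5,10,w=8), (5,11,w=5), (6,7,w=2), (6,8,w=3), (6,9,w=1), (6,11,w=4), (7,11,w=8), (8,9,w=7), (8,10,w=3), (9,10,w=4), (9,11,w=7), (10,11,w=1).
17 (MST edges: (1,2,w=1), (1,4,w=3), (2,6,w=2), (2,11,w=3), (3,8,w=1), (3,11,w=2), (4,5,w=1), (6,7,w=2), (6,9,w=1), (10,11,w=1); sum of weights 1 + 3 + 2 + 3 + 1 + 2 + 1 + 2 + 1 + 1 = 17)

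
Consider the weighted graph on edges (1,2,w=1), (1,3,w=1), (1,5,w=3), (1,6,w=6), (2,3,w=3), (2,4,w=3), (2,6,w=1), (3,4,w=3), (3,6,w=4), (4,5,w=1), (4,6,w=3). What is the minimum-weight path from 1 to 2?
1 (path: 1 -> 2; weights 1 = 1)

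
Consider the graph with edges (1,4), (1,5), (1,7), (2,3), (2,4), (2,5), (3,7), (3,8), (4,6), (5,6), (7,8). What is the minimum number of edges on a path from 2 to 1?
2 (path: 2 -> 5 -> 1, 2 edges)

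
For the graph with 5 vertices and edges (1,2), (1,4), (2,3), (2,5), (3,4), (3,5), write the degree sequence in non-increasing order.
[3, 3, 2, 2, 2] (degrees: deg(1)=2, deg(2)=3, deg(3)=3, deg(4)=2, deg(5)=2)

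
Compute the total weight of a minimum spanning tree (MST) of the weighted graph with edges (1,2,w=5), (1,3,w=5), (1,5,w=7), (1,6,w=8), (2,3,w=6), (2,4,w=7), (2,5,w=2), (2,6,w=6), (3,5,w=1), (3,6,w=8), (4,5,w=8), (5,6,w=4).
19 (MST edges: (1,2,w=5), (2,4,w=7), (2,5,w=2), (3,5,w=1), (5,6,w=4); sum of weights 5 + 7 + 2 + 1 + 4 = 19)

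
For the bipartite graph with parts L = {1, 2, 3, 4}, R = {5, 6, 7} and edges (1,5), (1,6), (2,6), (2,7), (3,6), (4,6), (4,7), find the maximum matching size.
3 (matching: (1,5), (2,7), (3,6); upper bound min(|L|,|R|) = min(4,3) = 3)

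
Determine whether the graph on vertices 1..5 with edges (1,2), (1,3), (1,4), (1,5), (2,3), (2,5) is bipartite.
No (odd cycle of length 3: 5 -> 1 -> 2 -> 5)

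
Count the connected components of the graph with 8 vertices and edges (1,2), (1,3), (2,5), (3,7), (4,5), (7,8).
2 (components: {1, 2, 3, 4, 5, 7, 8}, {6})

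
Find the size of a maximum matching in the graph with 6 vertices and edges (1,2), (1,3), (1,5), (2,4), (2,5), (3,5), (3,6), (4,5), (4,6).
3 (matching: (1,5), (2,4), (3,6); upper bound floor(n/2) = floor(6/2) = 3)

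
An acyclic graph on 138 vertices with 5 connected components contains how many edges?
133 (Each of the 5 component trees on V_i vertices has V_i - 1 edges; summing gives V - C = 138 - 5 = 133)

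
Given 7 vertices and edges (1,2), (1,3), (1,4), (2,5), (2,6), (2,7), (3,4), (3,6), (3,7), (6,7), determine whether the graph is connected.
Yes (BFS from 1 visits [1, 2, 3, 4, 5, 6, 7] — all 7 vertices reached)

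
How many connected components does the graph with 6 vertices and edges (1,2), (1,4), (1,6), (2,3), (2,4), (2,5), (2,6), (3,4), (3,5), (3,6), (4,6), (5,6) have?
1 (components: {1, 2, 3, 4, 5, 6})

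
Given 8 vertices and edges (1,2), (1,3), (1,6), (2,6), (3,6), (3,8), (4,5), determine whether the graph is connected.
No, it has 3 components: {1, 2, 3, 6, 8}, {4, 5}, {7}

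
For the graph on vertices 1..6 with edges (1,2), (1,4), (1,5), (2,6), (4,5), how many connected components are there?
2 (components: {1, 2, 4, 5, 6}, {3})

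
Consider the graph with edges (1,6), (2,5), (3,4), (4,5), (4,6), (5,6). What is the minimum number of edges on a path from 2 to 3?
3 (path: 2 -> 5 -> 4 -> 3, 3 edges)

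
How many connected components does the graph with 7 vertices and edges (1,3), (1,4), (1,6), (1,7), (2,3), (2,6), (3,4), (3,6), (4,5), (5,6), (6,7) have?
1 (components: {1, 2, 3, 4, 5, 6, 7})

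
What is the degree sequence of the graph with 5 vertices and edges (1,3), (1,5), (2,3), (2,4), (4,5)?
[2, 2, 2, 2, 2] (degrees: deg(1)=2, deg(2)=2, deg(3)=2, deg(4)=2, deg(5)=2)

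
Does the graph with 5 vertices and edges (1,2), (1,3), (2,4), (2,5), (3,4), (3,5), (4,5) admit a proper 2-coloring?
No (odd cycle of length 3: 4 -> 3 -> 5 -> 4)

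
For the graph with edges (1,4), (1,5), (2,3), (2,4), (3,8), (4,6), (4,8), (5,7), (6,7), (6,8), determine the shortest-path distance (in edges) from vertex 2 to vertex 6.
2 (path: 2 -> 4 -> 6, 2 edges)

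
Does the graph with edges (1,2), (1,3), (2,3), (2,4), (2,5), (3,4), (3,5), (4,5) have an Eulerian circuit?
No (2 vertices have odd degree: {4, 5}; Eulerian circuit requires 0)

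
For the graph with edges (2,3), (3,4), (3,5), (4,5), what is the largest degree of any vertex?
3 (attained at vertex 3)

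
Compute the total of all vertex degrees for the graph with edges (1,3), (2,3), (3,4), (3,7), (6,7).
10 (handshake: sum of degrees = 2|E| = 2 x 5 = 10)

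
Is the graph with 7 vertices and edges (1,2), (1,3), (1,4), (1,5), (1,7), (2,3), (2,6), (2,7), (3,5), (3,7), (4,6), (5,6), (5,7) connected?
Yes (BFS from 1 visits [1, 2, 3, 4, 5, 7, 6] — all 7 vertices reached)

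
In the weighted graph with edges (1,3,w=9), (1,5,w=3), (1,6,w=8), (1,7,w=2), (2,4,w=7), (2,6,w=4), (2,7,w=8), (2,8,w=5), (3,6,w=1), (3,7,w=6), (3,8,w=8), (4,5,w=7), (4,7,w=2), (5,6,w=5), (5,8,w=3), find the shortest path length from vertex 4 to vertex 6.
9 (path: 4 -> 7 -> 3 -> 6; weights 2 + 6 + 1 = 9)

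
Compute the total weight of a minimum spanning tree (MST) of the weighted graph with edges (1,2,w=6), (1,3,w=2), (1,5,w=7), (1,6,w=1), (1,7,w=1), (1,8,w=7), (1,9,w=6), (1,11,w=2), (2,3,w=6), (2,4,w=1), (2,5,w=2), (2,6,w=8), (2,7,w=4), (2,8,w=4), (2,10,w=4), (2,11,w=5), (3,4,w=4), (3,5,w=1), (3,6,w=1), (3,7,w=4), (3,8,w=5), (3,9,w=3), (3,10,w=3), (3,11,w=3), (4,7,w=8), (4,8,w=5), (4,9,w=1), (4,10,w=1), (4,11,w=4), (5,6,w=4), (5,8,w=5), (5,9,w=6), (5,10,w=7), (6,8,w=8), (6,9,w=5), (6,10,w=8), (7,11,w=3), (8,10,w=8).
15 (MST edges: (1,6,w=1), (1,7,w=1), (1,11,w=2), (2,4,w=1), (2,5,w=2), (2,8,w=4), (3,5,w=1), (3,6,w=1), (4,9,w=1), (4,10,w=1); sum of weights 1 + 1 + 2 + 1 + 2 + 4 + 1 + 1 + 1 + 1 = 15)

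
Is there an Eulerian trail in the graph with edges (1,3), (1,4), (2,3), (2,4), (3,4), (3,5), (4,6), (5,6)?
Yes — and in fact it has an Eulerian circuit (the graph is connected and all 6 vertices have even degree)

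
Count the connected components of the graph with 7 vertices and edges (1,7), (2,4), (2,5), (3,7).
3 (components: {1, 3, 7}, {2, 4, 5}, {6})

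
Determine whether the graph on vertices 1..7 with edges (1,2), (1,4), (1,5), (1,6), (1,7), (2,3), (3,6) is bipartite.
Yes. Partition: {1, 3}, {2, 4, 5, 6, 7}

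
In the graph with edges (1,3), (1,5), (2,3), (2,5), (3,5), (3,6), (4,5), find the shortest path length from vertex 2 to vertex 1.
2 (path: 2 -> 3 -> 1, 2 edges)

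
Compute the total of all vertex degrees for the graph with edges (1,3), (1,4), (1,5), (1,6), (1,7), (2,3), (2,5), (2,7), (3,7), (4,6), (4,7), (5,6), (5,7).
26 (handshake: sum of degrees = 2|E| = 2 x 13 = 26)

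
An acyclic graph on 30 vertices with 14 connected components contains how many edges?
16 (Each of the 14 component trees on V_i vertices has V_i - 1 edges; summing gives V - C = 30 - 14 = 16)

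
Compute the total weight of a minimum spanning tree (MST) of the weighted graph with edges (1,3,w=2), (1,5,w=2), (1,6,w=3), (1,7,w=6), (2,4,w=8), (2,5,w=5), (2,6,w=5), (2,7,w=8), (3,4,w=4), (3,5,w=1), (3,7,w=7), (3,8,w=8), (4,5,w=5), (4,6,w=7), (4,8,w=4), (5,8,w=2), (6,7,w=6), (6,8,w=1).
21 (MST edges: (1,3,w=2), (1,7,w=6), (2,5,w=5), (3,4,w=4), (3,5,w=1), (5,8,w=2), (6,8,w=1); sum of weights 2 + 6 + 5 + 4 + 1 + 2 + 1 = 21)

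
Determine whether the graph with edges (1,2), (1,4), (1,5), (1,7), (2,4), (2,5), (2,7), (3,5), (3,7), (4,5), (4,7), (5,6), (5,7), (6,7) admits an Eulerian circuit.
Yes (the graph is connected and all 7 vertices have even degree)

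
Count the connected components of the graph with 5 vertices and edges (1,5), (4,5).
3 (components: {1, 4, 5}, {2}, {3})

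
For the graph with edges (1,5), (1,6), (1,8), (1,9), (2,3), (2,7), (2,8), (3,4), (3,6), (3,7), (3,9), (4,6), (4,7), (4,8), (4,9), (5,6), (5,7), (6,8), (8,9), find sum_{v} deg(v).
38 (handshake: sum of degrees = 2|E| = 2 x 19 = 38)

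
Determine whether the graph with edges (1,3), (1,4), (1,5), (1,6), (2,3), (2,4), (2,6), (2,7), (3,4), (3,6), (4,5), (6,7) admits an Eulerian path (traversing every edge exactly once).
Yes — and in fact it has an Eulerian circuit (the graph is connected and all 7 vertices have even degree)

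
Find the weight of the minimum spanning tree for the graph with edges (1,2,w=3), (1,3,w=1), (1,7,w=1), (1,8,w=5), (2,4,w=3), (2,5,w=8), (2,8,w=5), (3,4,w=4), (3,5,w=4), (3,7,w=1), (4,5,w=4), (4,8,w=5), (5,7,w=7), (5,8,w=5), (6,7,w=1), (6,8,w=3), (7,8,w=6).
16 (MST edges: (1,2,w=3), (1,3,w=1), (1,7,w=1), (2,4,w=3), (3,5,w=4), (6,7,w=1), (6,8,w=3); sum of weights 3 + 1 + 1 + 3 + 4 + 1 + 3 = 16)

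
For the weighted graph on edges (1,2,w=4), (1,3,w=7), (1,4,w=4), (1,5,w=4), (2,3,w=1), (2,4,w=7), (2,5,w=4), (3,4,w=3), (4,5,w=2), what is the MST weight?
10 (MST edges: (1,4,w=4), (2,3,w=1), (3,4,w=3), (4,5,w=2); sum of weights 4 + 1 + 3 + 2 = 10)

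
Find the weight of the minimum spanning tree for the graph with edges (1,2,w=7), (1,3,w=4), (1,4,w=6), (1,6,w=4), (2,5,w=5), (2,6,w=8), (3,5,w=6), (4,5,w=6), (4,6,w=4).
23 (MST edges: (1,3,w=4), (1,6,w=4), (2,5,w=5), (3,5,w=6), (4,6,w=4); sum of weights 4 + 4 + 5 + 6 + 4 = 23)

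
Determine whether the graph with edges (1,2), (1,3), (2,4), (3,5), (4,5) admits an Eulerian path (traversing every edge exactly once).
Yes — and in fact it has an Eulerian circuit (the graph is connected and all 5 vertices have even degree)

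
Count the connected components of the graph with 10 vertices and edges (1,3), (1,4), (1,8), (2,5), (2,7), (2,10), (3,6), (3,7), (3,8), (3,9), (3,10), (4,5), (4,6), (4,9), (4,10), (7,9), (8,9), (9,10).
1 (components: {1, 2, 3, 4, 5, 6, 7, 8, 9, 10})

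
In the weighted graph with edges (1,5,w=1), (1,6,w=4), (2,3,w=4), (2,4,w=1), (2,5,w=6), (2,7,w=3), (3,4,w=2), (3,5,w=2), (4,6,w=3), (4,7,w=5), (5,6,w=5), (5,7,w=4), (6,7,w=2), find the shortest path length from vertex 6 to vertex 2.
4 (path: 6 -> 4 -> 2; weights 3 + 1 = 4)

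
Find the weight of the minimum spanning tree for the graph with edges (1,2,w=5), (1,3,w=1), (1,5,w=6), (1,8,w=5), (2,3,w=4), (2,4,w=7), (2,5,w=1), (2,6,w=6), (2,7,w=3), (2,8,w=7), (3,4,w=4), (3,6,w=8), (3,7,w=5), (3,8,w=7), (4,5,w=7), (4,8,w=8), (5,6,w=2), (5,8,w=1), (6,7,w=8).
16 (MST edges: (1,3,w=1), (2,3,w=4), (2,5,w=1), (2,7,w=3), (3,4,w=4), (5,6,w=2), (5,8,w=1); sum of weights 1 + 4 + 1 + 3 + 4 + 2 + 1 = 16)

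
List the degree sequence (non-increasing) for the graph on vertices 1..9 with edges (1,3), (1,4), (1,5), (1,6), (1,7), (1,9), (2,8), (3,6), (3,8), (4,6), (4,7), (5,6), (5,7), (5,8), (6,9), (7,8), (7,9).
[6, 5, 5, 4, 4, 3, 3, 3, 1] (degrees: deg(1)=6, deg(2)=1, deg(3)=3, deg(4)=3, deg(5)=4, deg(6)=5, deg(7)=5, deg(8)=4, deg(9)=3)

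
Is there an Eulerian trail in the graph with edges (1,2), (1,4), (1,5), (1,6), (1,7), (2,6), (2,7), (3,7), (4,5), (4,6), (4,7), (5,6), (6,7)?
No (6 vertices have odd degree: {1, 2, 3, 5, 6, 7}; Eulerian path requires 0 or 2)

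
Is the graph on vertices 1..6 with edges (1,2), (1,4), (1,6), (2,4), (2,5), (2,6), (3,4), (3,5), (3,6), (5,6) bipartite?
No (odd cycle of length 3: 2 -> 1 -> 4 -> 2)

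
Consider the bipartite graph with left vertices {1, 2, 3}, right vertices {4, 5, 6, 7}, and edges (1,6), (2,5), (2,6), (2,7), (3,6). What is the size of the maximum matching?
2 (matching: (1,6), (2,7); upper bound min(|L|,|R|) = min(3,4) = 3)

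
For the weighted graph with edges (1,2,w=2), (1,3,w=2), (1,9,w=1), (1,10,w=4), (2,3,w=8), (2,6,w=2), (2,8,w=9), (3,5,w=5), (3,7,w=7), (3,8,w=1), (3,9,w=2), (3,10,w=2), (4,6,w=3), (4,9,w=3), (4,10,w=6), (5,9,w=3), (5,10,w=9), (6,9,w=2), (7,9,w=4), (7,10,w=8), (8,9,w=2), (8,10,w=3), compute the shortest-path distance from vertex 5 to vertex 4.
6 (path: 5 -> 9 -> 4; weights 3 + 3 = 6)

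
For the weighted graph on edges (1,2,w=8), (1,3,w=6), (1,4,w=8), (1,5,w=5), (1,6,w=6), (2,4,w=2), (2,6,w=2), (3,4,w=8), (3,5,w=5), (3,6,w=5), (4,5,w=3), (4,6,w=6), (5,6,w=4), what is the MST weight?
17 (MST edges: (1,5,w=5), (2,4,w=2), (2,6,w=2), (3,6,w=5), (4,5,w=3); sum of weights 5 + 2 + 2 + 5 + 3 = 17)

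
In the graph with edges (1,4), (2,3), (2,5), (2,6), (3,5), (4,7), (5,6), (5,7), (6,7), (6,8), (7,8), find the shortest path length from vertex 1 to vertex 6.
3 (path: 1 -> 4 -> 7 -> 6, 3 edges)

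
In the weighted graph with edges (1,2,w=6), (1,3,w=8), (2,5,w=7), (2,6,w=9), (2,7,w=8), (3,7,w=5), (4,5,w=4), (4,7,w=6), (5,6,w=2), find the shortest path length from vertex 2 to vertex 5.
7 (path: 2 -> 5; weights 7 = 7)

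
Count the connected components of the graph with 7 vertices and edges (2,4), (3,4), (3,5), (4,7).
3 (components: {1}, {2, 3, 4, 5, 7}, {6})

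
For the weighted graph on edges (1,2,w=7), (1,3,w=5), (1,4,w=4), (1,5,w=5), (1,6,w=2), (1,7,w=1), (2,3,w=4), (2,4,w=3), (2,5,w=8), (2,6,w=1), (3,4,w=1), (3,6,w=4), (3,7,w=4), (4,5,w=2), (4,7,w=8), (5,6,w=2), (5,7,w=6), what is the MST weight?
9 (MST edges: (1,6,w=2), (1,7,w=1), (2,6,w=1), (3,4,w=1), (4,5,w=2), (5,6,w=2); sum of weights 2 + 1 + 1 + 1 + 2 + 2 = 9)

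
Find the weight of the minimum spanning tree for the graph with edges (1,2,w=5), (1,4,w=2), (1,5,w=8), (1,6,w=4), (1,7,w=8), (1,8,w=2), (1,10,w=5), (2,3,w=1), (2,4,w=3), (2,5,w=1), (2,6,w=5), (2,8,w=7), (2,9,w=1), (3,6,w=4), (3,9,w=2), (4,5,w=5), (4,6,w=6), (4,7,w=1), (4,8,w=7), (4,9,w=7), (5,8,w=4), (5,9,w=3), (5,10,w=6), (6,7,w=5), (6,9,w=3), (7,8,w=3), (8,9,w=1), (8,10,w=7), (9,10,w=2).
14 (MST edges: (1,4,w=2), (1,8,w=2), (2,3,w=1), (2,5,w=1), (2,9,w=1), (4,7,w=1), (6,9,w=3), (8,9,w=1), (9,10,w=2); sum of weights 2 + 2 + 1 + 1 + 1 + 1 + 3 + 1 + 2 = 14)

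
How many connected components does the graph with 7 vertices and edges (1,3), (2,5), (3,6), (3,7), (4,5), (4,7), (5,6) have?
1 (components: {1, 2, 3, 4, 5, 6, 7})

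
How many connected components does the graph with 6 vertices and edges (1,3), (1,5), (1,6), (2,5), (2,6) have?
2 (components: {1, 2, 3, 5, 6}, {4})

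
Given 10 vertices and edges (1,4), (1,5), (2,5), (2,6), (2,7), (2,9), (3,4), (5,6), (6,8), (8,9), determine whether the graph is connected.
No, it has 2 components: {1, 2, 3, 4, 5, 6, 7, 8, 9}, {10}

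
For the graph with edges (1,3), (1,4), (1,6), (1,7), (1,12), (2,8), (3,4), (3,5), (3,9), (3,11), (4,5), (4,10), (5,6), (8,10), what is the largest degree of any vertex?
5 (attained at vertices 1, 3)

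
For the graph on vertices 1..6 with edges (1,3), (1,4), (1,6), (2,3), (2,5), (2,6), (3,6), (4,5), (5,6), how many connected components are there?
1 (components: {1, 2, 3, 4, 5, 6})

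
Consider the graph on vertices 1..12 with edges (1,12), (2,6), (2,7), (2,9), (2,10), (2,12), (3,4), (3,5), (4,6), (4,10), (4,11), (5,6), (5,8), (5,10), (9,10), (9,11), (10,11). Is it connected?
Yes (BFS from 1 visits [1, 12, 2, 6, 7, 9, 10, 4, 5, 11, 3, 8] — all 12 vertices reached)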